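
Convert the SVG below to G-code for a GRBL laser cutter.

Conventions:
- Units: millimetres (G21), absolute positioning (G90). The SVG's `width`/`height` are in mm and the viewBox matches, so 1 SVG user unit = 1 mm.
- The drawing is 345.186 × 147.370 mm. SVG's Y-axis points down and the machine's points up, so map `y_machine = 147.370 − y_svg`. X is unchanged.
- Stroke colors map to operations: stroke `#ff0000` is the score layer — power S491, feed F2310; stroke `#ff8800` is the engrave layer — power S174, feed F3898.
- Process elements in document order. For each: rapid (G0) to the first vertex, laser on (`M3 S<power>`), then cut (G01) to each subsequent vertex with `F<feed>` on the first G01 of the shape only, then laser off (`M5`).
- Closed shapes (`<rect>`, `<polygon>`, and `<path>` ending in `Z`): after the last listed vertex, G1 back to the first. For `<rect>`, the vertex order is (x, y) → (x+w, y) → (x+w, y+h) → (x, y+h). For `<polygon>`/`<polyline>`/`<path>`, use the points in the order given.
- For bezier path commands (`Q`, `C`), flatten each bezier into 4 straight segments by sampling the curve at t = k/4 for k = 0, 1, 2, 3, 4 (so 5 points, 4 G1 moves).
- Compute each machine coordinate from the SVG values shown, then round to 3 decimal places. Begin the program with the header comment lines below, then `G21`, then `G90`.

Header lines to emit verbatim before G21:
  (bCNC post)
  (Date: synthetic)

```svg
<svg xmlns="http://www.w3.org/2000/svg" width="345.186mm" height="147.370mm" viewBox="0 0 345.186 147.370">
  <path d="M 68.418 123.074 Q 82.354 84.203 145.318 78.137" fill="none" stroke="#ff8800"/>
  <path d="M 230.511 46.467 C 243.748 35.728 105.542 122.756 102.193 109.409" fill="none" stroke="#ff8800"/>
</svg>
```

Since the viewBox matches the mm dimensions, user units are millimetres directly. The only transform is the Y-flip y_m = 147.370 − y_svg.

Shape 1 is a quadratic bezier drawn with `<path>`. Its stroke #ff8800 means engrave at S174, F3898. After flipping Y the toolpath is (68.418,24.296) → (78.450,41.681) → (94.611,54.966) → (116.900,64.150) → (145.318,69.233).

Shape 2 is a cubic bezier drawn with `<path>`. Its stroke #ff8800 means engrave at S174, F3898. After flipping Y the toolpath is (230.511,100.903) → (216.517,93.722) → (172.572,68.454) → (125.517,43.675) → (102.193,37.961).

(bCNC post)
(Date: synthetic)
G21
G90
G0 X68.418 Y24.296
M3 S174
G01 X78.450 Y41.681 F3898
G01 X94.611 Y54.966
G01 X116.900 Y64.150
G01 X145.318 Y69.233
M5
G0 X230.511 Y100.903
M3 S174
G01 X216.517 Y93.722 F3898
G01 X172.572 Y68.454
G01 X125.517 Y43.675
G01 X102.193 Y37.961
M5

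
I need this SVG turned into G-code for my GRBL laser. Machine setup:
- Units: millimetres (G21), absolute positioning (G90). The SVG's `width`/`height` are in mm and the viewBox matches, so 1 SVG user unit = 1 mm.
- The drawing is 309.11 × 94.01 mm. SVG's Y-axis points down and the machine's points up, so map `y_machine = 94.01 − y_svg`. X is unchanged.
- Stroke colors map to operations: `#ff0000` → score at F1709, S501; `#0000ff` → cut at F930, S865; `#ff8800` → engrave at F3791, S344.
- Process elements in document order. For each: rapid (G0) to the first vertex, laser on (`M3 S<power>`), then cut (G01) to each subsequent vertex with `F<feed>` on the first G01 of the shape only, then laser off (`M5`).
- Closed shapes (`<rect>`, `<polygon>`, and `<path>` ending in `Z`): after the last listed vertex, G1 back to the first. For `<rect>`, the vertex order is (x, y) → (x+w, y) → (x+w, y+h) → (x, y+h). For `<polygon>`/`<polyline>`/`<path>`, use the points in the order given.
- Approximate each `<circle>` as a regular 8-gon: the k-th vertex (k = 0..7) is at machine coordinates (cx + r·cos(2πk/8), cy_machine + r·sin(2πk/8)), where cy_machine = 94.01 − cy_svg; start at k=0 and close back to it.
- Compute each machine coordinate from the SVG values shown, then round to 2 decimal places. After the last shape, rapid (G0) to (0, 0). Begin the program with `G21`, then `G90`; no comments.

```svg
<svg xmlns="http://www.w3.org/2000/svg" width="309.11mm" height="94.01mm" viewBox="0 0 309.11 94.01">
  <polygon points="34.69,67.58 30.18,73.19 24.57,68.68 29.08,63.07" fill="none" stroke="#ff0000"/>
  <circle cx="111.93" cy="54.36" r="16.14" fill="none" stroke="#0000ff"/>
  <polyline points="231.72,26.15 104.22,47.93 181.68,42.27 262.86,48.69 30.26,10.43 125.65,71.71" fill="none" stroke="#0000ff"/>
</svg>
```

G21
G90
G0 X34.69 Y26.43
M3 S501
G01 X30.18 Y20.82 F1709
G01 X24.57 Y25.33
G01 X29.08 Y30.94
G01 X34.69 Y26.43
M5
G0 X128.07 Y39.65
M3 S865
G01 X123.34 Y51.06 F930
G01 X111.93 Y55.79
G01 X100.52 Y51.06
G01 X95.79 Y39.65
G01 X100.52 Y28.24
G01 X111.93 Y23.51
G01 X123.34 Y28.24
G01 X128.07 Y39.65
M5
G0 X231.72 Y67.86
M3 S865
G01 X104.22 Y46.08 F930
G01 X181.68 Y51.74
G01 X262.86 Y45.32
G01 X30.26 Y83.58
G01 X125.65 Y22.30
M5
G0 X0.00 Y0.00

1 u = 1 mm; y_m = 94.01 − y.

[1] `<polygon>` regular polygon, #ff0000→score S501 F1709: (34.69,26.43) → (30.18,20.82) → (24.57,25.33) → (29.08,30.94) → (34.69,26.43) (closed)

[2] `<circle>` circle, #0000ff→cut S865 F930: (128.07,39.65) → (123.34,51.06) → (111.93,55.79) → (100.52,51.06) → (95.79,39.65) → (100.52,28.24) → (111.93,23.51) → (123.34,28.24) → (128.07,39.65) (closed)

[3] `<polyline>` open polyline, #0000ff→cut S865 F930: (231.72,67.86) → (104.22,46.08) → (181.68,51.74) → (262.86,45.32) → (30.26,83.58) → (125.65,22.30)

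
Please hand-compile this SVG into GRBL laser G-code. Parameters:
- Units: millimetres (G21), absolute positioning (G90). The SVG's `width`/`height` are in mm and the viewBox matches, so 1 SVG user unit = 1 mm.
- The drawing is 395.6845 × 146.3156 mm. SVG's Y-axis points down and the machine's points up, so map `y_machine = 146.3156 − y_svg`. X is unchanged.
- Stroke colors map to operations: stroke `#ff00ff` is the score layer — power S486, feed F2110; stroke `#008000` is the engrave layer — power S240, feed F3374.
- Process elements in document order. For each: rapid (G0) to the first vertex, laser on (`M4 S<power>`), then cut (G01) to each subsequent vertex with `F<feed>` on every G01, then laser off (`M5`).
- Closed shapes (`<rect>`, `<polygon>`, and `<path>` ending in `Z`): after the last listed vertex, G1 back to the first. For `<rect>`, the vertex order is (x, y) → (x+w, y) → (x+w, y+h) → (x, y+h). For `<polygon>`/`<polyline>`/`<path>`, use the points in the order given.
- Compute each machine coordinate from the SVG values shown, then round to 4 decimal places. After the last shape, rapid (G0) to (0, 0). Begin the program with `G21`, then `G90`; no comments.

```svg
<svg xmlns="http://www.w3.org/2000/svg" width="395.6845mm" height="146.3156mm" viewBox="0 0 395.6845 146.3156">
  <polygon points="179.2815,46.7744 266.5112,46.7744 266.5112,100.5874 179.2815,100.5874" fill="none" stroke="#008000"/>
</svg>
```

1 u = 1 mm; y_m = 146.3156 − y.

[1] `<polygon>` rectangle, #008000→engrave S240 F3374: (179.2815,99.5412) → (266.5112,99.5412) → (266.5112,45.7282) → (179.2815,45.7282) → (179.2815,99.5412) (closed)

G21
G90
G0 X179.2815 Y99.5412
M4 S240
G01 X266.5112 Y99.5412 F3374
G01 X266.5112 Y45.7282 F3374
G01 X179.2815 Y45.7282 F3374
G01 X179.2815 Y99.5412 F3374
M5
G0 X0.0000 Y0.0000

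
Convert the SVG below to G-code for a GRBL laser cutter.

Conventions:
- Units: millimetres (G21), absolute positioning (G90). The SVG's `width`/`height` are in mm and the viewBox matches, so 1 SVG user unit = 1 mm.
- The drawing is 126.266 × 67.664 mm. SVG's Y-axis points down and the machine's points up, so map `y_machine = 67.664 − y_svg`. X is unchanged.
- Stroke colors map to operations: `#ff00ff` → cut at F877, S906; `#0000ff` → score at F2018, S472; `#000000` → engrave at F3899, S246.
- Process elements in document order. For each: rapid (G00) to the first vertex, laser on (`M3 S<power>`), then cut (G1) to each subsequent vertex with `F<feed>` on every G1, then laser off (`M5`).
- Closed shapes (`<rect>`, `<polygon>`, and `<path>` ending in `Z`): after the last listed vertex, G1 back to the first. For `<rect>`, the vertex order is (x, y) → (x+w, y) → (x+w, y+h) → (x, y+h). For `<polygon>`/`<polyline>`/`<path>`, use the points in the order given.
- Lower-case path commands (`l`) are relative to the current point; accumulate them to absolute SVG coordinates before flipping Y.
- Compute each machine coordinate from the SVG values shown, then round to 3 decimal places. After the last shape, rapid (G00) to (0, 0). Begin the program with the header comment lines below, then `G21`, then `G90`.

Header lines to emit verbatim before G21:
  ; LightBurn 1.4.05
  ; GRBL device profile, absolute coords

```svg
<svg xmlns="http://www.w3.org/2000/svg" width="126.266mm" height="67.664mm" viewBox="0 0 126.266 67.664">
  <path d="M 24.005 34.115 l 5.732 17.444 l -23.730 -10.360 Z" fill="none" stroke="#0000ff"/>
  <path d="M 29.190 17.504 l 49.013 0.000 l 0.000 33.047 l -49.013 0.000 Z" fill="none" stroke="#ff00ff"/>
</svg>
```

; LightBurn 1.4.05
; GRBL device profile, absolute coords
G21
G90
G00 X24.005 Y33.549
M3 S472
G1 X29.737 Y16.105 F2018
G1 X6.007 Y26.465 F2018
G1 X24.005 Y33.549 F2018
M5
G00 X29.190 Y50.160
M3 S906
G1 X78.203 Y50.160 F877
G1 X78.203 Y17.113 F877
G1 X29.190 Y17.113 F877
G1 X29.190 Y50.160 F877
M5
G00 X0.000 Y0.000

1 u = 1 mm; y_m = 67.664 − y.

[1] `<path>` closed polygon, #0000ff→score S472 F2018: (24.005,33.549) → (29.737,16.105) → (6.007,26.465) → (24.005,33.549) (closed)

[2] `<path>` rectangle, #ff00ff→cut S906 F877: (29.190,50.160) → (78.203,50.160) → (78.203,17.113) → (29.190,17.113) → (29.190,50.160) (closed)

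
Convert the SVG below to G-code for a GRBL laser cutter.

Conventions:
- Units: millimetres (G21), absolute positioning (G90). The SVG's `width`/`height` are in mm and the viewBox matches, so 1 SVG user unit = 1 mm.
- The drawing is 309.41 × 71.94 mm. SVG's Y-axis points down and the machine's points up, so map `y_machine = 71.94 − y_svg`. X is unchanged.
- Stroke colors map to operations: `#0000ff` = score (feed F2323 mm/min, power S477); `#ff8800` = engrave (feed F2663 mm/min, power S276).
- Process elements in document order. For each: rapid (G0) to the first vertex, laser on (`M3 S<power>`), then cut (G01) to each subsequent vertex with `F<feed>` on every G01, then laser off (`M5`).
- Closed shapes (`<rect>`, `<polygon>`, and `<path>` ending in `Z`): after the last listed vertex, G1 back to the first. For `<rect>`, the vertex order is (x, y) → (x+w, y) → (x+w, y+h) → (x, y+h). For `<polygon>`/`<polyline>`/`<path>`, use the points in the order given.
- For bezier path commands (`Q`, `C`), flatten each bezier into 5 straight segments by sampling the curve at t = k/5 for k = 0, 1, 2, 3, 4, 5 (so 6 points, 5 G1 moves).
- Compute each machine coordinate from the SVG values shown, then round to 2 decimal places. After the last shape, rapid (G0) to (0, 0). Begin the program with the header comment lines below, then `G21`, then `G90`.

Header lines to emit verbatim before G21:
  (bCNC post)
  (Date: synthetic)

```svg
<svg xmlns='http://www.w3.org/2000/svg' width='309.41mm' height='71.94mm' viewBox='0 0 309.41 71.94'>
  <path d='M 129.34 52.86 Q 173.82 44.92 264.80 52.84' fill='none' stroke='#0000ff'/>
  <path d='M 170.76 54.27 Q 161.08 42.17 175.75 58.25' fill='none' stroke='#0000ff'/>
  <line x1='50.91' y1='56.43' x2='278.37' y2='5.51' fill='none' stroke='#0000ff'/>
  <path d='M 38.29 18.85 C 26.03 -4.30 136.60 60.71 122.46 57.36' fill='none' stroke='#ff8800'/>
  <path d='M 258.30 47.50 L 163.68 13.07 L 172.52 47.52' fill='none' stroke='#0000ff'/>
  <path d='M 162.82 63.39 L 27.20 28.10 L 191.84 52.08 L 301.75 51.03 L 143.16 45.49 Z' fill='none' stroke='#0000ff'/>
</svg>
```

Since the viewBox matches the mm dimensions, user units are millimetres directly. The only transform is the Y-flip y_m = 71.94 − y_svg.

Shape 1 is a quadratic bezier drawn with `<path>`. Its stroke #0000ff means score at S477, F2323. After flipping Y the toolpath is (129.34,19.08) → (148.99,21.62) → (172.36,22.89) → (199.46,22.90) → (230.27,21.63) → (264.80,19.10).

Shape 2 is a quadratic bezier drawn with `<path>`. Its stroke #0000ff means score at S477, F2323. After flipping Y the toolpath is (170.76,17.67) → (167.86,21.38) → (166.91,22.84) → (167.91,22.05) → (170.86,18.99) → (175.75,13.69).

Shape 3 is a line segment drawn with `<line>`. Its stroke #0000ff means score at S477, F2323. After flipping Y the toolpath is (50.91,15.51) → (278.37,66.43).

Shape 4 is a cubic bezier drawn with `<path>`. Its stroke #ff8800 means engrave at S276, F2663. After flipping Y the toolpath is (38.29,53.09) → (43.69,57.65) → (66.69,48.57) → (95.41,33.36) → (117.96,19.52) → (122.46,14.58).

Shape 5 is a open polyline drawn with `<path>`. Its stroke #0000ff means score at S477, F2323. After flipping Y the toolpath is (258.30,24.44) → (163.68,58.87) → (172.52,24.42).

Shape 6 is a closed polygon drawn with `<path>`. Its stroke #0000ff means score at S477, F2323. After flipping Y the toolpath is (162.82,8.55) → (27.20,43.84) → (191.84,19.86) → (301.75,20.91) → (143.16,26.45) → (162.82,8.55), returning to the start.

(bCNC post)
(Date: synthetic)
G21
G90
G0 X129.34 Y19.08
M3 S477
G01 X148.99 Y21.62 F2323
G01 X172.36 Y22.89 F2323
G01 X199.46 Y22.90 F2323
G01 X230.27 Y21.63 F2323
G01 X264.80 Y19.10 F2323
M5
G0 X170.76 Y17.67
M3 S477
G01 X167.86 Y21.38 F2323
G01 X166.91 Y22.84 F2323
G01 X167.91 Y22.05 F2323
G01 X170.86 Y18.99 F2323
G01 X175.75 Y13.69 F2323
M5
G0 X50.91 Y15.51
M3 S477
G01 X278.37 Y66.43 F2323
M5
G0 X38.29 Y53.09
M3 S276
G01 X43.69 Y57.65 F2663
G01 X66.69 Y48.57 F2663
G01 X95.41 Y33.36 F2663
G01 X117.96 Y19.52 F2663
G01 X122.46 Y14.58 F2663
M5
G0 X258.30 Y24.44
M3 S477
G01 X163.68 Y58.87 F2323
G01 X172.52 Y24.42 F2323
M5
G0 X162.82 Y8.55
M3 S477
G01 X27.20 Y43.84 F2323
G01 X191.84 Y19.86 F2323
G01 X301.75 Y20.91 F2323
G01 X143.16 Y26.45 F2323
G01 X162.82 Y8.55 F2323
M5
G0 X0.00 Y0.00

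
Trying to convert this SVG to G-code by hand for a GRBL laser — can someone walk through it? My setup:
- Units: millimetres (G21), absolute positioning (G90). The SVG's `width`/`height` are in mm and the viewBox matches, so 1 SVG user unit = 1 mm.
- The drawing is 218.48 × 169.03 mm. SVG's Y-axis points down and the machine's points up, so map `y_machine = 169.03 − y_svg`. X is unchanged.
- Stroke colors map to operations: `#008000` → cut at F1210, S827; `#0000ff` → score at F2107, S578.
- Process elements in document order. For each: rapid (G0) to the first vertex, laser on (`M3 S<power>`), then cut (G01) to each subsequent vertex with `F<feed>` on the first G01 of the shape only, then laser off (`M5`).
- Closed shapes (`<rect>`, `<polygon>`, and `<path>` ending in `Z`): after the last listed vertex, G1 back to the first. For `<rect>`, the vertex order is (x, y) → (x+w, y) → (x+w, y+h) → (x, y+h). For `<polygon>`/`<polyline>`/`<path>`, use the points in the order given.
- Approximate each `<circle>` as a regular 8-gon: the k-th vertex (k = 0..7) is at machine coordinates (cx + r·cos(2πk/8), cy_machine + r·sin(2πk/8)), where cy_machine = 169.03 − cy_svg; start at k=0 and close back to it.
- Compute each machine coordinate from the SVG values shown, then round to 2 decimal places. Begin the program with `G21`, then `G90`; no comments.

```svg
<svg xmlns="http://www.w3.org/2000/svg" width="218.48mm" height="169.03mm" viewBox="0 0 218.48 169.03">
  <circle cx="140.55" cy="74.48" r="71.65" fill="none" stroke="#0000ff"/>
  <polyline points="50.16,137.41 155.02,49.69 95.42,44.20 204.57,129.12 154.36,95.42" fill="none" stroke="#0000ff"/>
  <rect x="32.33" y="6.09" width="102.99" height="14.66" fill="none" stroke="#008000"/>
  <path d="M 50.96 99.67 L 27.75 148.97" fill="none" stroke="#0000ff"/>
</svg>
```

G21
G90
G0 X212.20 Y94.55
M3 S578
G01 X191.21 Y145.21 F2107
G01 X140.55 Y166.20
G01 X89.89 Y145.21
G01 X68.90 Y94.55
G01 X89.89 Y43.89
G01 X140.55 Y22.90
G01 X191.21 Y43.89
G01 X212.20 Y94.55
M5
G0 X50.16 Y31.62
M3 S578
G01 X155.02 Y119.34 F2107
G01 X95.42 Y124.83
G01 X204.57 Y39.91
G01 X154.36 Y73.61
M5
G0 X32.33 Y162.94
M3 S827
G01 X135.32 Y162.94 F1210
G01 X135.32 Y148.28
G01 X32.33 Y148.28
G01 X32.33 Y162.94
M5
G0 X50.96 Y69.36
M3 S578
G01 X27.75 Y20.06 F2107
M5

viewBox `0 0 218.48 169.03` with mm width/height → 1 unit = 1 mm. Flip: y_m = 169.03 − y_svg.

**Shape 1** — `<circle>` circle, stroke `#0000ff` → score (S578, F2107). Machine vertices: (212.20,94.55) → (191.21,145.21) → (140.55,166.20) → (89.89,145.21) → (68.90,94.55) → (89.89,43.89) → (140.55,22.90) → (191.21,43.89) → (212.20,94.55). Closed: final G1 returns to the first vertex.

**Shape 2** — `<polyline>` open polyline, stroke `#0000ff` → score (S578, F2107). Machine vertices: (50.16,31.62) → (155.02,119.34) → (95.42,124.83) → (204.57,39.91) → (154.36,73.61). Open path.

**Shape 3** — `<rect>` rectangle, stroke `#008000` → cut (S827, F1210). Machine vertices: (32.33,162.94) → (135.32,162.94) → (135.32,148.28) → (32.33,148.28) → (32.33,162.94). Closed: final G1 returns to the first vertex.

**Shape 4** — `<path>` line segment, stroke `#0000ff` → score (S578, F2107). Machine vertices: (50.96,69.36) → (27.75,20.06). Open path.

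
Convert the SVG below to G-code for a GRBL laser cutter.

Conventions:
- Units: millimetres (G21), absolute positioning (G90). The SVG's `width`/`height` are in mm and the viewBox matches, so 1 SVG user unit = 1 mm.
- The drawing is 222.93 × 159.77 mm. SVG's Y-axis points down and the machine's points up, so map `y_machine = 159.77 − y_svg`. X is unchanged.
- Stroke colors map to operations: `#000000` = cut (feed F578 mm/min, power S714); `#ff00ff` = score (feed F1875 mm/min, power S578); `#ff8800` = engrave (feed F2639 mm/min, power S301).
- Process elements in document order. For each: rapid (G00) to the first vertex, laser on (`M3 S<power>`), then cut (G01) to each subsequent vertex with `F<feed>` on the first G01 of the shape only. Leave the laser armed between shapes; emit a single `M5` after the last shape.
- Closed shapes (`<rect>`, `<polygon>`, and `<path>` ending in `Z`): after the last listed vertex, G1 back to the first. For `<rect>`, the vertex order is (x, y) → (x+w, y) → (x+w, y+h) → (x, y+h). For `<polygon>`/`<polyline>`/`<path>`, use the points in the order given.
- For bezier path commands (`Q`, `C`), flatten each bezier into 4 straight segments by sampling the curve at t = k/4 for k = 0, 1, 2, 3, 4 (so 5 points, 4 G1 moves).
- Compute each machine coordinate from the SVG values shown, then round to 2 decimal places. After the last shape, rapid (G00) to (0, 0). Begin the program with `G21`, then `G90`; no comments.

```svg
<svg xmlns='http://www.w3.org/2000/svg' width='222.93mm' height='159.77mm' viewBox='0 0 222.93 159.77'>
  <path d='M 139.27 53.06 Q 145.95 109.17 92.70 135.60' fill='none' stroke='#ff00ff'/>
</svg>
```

G21
G90
G00 X139.27 Y106.71
M3 S578
G01 X138.86 Y80.51 F1875
G01 X130.97 Y58.02
G01 X115.58 Y39.24
G01 X92.70 Y24.17
M5
G00 X0.00 Y0.00

Since the viewBox matches the mm dimensions, user units are millimetres directly. The only transform is the Y-flip y_m = 159.77 − y_svg.

Shape 1 is a quadratic bezier drawn with `<path>`. Its stroke #ff00ff means score at S578, F1875. After flipping Y the toolpath is (139.27,106.71) → (138.86,80.51) → (130.97,58.02) → (115.58,39.24) → (92.70,24.17).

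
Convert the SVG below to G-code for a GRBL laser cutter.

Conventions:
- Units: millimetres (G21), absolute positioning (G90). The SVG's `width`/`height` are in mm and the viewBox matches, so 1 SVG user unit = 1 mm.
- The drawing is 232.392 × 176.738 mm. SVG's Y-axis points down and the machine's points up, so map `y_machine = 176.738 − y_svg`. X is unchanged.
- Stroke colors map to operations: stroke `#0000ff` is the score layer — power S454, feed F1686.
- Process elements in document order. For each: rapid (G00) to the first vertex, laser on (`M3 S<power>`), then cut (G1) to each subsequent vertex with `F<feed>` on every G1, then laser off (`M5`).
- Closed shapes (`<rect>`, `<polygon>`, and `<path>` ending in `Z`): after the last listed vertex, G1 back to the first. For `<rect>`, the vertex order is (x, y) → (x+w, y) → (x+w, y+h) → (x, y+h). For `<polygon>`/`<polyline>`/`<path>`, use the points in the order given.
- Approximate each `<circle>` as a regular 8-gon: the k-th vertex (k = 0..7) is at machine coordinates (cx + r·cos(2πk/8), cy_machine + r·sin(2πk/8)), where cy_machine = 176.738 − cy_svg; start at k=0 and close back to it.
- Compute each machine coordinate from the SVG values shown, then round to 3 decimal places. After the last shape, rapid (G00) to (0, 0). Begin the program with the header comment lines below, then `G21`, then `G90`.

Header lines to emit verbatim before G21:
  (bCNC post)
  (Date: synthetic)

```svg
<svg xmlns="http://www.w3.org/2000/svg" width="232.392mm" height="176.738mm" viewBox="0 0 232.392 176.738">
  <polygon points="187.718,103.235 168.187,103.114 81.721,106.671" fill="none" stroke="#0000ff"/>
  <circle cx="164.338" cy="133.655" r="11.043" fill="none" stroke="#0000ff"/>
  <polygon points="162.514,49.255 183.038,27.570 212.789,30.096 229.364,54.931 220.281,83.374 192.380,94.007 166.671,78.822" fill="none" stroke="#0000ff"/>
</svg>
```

(bCNC post)
(Date: synthetic)
G21
G90
G00 X187.718 Y73.503
M3 S454
G1 X168.187 Y73.624 F1686
G1 X81.721 Y70.067 F1686
G1 X187.718 Y73.503 F1686
M5
G00 X175.381 Y43.083
M3 S454
G1 X172.147 Y50.892 F1686
G1 X164.338 Y54.126 F1686
G1 X156.529 Y50.892 F1686
G1 X153.295 Y43.083 F1686
G1 X156.529 Y35.274 F1686
G1 X164.338 Y32.040 F1686
G1 X172.147 Y35.274 F1686
G1 X175.381 Y43.083 F1686
M5
G00 X162.514 Y127.483
M3 S454
G1 X183.038 Y149.168 F1686
G1 X212.789 Y146.642 F1686
G1 X229.364 Y121.807 F1686
G1 X220.281 Y93.364 F1686
G1 X192.380 Y82.731 F1686
G1 X166.671 Y97.916 F1686
G1 X162.514 Y127.483 F1686
M5
G00 X0.000 Y0.000

Since the viewBox matches the mm dimensions, user units are millimetres directly. The only transform is the Y-flip y_m = 176.738 − y_svg.

Shape 1 is a closed polygon drawn with `<polygon>`. Its stroke #0000ff means score at S454, F1686. After flipping Y the toolpath is (187.718,73.503) → (168.187,73.624) → (81.721,70.067) → (187.718,73.503), returning to the start.

Shape 2 is a circle drawn with `<circle>`. Its stroke #0000ff means score at S454, F1686. After flipping Y the toolpath is (175.381,43.083) → (172.147,50.892) → (164.338,54.126) → (156.529,50.892) → (153.295,43.083) → (156.529,35.274) → (164.338,32.040) → (172.147,35.274) → (175.381,43.083), returning to the start.

Shape 3 is a regular polygon drawn with `<polygon>`. Its stroke #0000ff means score at S454, F1686. After flipping Y the toolpath is (162.514,127.483) → (183.038,149.168) → (212.789,146.642) → (229.364,121.807) → (220.281,93.364) → (192.380,82.731) → (166.671,97.916) → (162.514,127.483), returning to the start.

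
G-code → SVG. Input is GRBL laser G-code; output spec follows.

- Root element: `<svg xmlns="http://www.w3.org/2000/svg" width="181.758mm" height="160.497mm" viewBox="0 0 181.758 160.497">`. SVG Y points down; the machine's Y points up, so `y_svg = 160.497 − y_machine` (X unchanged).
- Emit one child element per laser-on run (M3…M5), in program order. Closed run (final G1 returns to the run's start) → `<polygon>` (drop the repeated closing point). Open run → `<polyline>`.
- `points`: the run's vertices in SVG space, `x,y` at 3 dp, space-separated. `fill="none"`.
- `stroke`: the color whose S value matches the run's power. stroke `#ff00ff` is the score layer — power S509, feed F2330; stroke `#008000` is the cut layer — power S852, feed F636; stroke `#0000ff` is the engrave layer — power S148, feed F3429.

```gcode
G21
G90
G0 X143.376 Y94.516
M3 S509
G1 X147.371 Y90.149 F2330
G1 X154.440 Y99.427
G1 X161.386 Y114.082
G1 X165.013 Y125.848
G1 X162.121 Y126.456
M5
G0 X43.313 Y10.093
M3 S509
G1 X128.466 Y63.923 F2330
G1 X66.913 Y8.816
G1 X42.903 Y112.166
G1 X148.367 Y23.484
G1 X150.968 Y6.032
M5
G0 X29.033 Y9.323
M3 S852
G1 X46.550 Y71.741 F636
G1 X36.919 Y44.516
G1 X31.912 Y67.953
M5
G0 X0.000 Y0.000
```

<svg xmlns="http://www.w3.org/2000/svg" width="181.758mm" height="160.497mm" viewBox="0 0 181.758 160.497">
  <polyline points="143.376,65.981 147.371,70.348 154.440,61.070 161.386,46.415 165.013,34.649 162.121,34.041" fill="none" stroke="#ff00ff"/>
  <polyline points="43.313,150.404 128.466,96.574 66.913,151.681 42.903,48.331 148.367,137.013 150.968,154.465" fill="none" stroke="#ff00ff"/>
  <polyline points="29.033,151.174 46.550,88.756 36.919,115.981 31.912,92.544" fill="none" stroke="#008000"/>
</svg>

Machine Y-up, SVG Y-down with viewBox height 160.497, so y_svg = 160.497 − y_machine; X carries over.

Run 1: power S509 maps to stroke `#ff00ff` (score). The run is open, so emit a `<polyline>` with points (Y-flipped): 143.376,65.981 147.371,70.348 154.440,61.070 161.386,46.415 165.013,34.649 162.121,34.041.

Run 2: S509 ⇒ score layer `#ff00ff`. The run is open, so emit a `<polyline>` with points (Y-flipped): 43.313,150.404 128.466,96.574 66.913,151.681 42.903,48.331 148.367,137.013 150.968,154.465.

Run 3: the run's S852 means `#008000` (cut). The run is open, so emit a `<polyline>` with points (Y-flipped): 29.033,151.174 46.550,88.756 36.919,115.981 31.912,92.544.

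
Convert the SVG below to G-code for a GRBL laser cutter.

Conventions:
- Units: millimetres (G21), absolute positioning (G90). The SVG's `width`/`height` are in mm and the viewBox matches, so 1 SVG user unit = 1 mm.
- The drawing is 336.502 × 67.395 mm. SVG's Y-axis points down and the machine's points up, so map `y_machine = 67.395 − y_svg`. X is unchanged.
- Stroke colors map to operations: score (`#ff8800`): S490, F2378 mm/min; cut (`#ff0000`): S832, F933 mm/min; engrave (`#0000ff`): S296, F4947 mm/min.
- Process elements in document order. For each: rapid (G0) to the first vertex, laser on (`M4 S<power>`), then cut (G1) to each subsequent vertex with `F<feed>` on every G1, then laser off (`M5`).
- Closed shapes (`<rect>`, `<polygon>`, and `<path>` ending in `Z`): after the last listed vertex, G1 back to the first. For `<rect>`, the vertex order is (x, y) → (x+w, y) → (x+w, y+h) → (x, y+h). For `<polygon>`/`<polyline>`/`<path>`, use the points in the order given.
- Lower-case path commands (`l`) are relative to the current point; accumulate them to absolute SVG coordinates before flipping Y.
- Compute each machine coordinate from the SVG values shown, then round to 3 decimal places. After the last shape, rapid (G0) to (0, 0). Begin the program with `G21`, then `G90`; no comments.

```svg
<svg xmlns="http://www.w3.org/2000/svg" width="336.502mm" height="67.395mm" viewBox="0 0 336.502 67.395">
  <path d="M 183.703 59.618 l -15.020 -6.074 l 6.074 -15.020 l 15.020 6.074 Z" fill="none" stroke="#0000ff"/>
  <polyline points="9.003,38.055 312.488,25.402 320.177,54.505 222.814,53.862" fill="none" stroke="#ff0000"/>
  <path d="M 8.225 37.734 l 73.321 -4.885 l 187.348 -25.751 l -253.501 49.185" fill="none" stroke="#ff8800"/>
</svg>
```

G21
G90
G0 X183.703 Y7.777
M4 S296
G1 X168.683 Y13.851 F4947
G1 X174.757 Y28.871 F4947
G1 X189.777 Y22.797 F4947
G1 X183.703 Y7.777 F4947
M5
G0 X9.003 Y29.340
M4 S832
G1 X312.488 Y41.993 F933
G1 X320.177 Y12.890 F933
G1 X222.814 Y13.533 F933
M5
G0 X8.225 Y29.661
M4 S490
G1 X81.546 Y34.546 F2378
G1 X268.894 Y60.297 F2378
G1 X15.393 Y11.112 F2378
M5
G0 X0.000 Y0.000

1 u = 1 mm; y_m = 67.395 − y.

[1] `<path>` regular polygon, #0000ff→engrave S296 F4947: (183.703,7.777) → (168.683,13.851) → (174.757,28.871) → (189.777,22.797) → (183.703,7.777) (closed)

[2] `<polyline>` open polyline, #ff0000→cut S832 F933: (9.003,29.340) → (312.488,41.993) → (320.177,12.890) → (222.814,13.533)

[3] `<path>` open polyline, #ff8800→score S490 F2378: (8.225,29.661) → (81.546,34.546) → (268.894,60.297) → (15.393,11.112)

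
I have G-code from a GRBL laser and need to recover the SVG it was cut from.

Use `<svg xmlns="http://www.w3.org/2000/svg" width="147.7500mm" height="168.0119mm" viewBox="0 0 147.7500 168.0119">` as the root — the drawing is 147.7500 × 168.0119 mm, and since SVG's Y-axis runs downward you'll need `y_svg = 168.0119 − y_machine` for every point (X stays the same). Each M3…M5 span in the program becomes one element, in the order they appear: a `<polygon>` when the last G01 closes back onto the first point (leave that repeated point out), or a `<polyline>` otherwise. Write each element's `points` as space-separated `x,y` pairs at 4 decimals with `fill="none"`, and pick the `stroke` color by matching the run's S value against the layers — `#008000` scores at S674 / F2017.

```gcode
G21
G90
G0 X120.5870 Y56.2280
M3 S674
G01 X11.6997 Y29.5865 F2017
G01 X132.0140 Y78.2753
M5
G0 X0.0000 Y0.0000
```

y_svg = 168.0119 − y_m. Every run uses S674, so all elements get stroke `#008000` (score).

[1] open run; points: 120.5870,111.7839 11.6997,138.4254 132.0140,89.7366

<svg xmlns="http://www.w3.org/2000/svg" width="147.7500mm" height="168.0119mm" viewBox="0 0 147.7500 168.0119">
  <polyline points="120.5870,111.7839 11.6997,138.4254 132.0140,89.7366" fill="none" stroke="#008000"/>
</svg>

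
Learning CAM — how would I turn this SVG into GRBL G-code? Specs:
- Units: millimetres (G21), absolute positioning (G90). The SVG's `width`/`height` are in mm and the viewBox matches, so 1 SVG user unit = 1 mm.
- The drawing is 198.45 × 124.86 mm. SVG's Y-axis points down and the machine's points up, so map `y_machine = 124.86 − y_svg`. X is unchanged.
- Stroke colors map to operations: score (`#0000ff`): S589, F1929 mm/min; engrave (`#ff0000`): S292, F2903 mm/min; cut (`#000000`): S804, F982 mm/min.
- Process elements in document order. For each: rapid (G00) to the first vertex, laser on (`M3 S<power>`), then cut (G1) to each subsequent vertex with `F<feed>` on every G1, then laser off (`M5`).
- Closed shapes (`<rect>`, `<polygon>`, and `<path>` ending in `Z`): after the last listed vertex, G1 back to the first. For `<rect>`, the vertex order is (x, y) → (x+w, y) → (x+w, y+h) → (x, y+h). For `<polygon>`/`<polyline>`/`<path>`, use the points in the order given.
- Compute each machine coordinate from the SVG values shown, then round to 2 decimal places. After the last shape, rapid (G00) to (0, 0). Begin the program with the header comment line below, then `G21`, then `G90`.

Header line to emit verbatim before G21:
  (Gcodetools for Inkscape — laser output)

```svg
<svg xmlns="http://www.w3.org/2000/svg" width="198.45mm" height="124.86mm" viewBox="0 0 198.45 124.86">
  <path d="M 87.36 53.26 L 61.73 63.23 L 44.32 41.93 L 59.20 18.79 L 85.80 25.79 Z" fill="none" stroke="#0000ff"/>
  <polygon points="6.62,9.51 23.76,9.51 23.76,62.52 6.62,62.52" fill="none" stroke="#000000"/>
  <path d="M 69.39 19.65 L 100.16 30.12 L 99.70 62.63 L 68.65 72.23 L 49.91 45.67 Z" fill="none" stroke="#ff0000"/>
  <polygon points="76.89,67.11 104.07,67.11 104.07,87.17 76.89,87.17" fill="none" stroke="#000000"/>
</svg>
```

(Gcodetools for Inkscape — laser output)
G21
G90
G00 X87.36 Y71.60
M3 S589
G1 X61.73 Y61.63 F1929
G1 X44.32 Y82.93 F1929
G1 X59.20 Y106.07 F1929
G1 X85.80 Y99.07 F1929
G1 X87.36 Y71.60 F1929
M5
G00 X6.62 Y115.35
M3 S804
G1 X23.76 Y115.35 F982
G1 X23.76 Y62.34 F982
G1 X6.62 Y62.34 F982
G1 X6.62 Y115.35 F982
M5
G00 X69.39 Y105.21
M3 S292
G1 X100.16 Y94.74 F2903
G1 X99.70 Y62.23 F2903
G1 X68.65 Y52.63 F2903
G1 X49.91 Y79.19 F2903
G1 X69.39 Y105.21 F2903
M5
G00 X76.89 Y57.75
M3 S804
G1 X104.07 Y57.75 F982
G1 X104.07 Y37.69 F982
G1 X76.89 Y37.69 F982
G1 X76.89 Y57.75 F982
M5
G00 X0.00 Y0.00

1 u = 1 mm; y_m = 124.86 − y.

[1] `<path>` regular polygon, #0000ff→score S589 F1929: (87.36,71.60) → (61.73,61.63) → (44.32,82.93) → (59.20,106.07) → (85.80,99.07) → (87.36,71.60) (closed)

[2] `<polygon>` rectangle, #000000→cut S804 F982: (6.62,115.35) → (23.76,115.35) → (23.76,62.34) → (6.62,62.34) → (6.62,115.35) (closed)

[3] `<path>` regular polygon, #ff0000→engrave S292 F2903: (69.39,105.21) → (100.16,94.74) → (99.70,62.23) → (68.65,52.63) → (49.91,79.19) → (69.39,105.21) (closed)

[4] `<polygon>` rectangle, #000000→cut S804 F982: (76.89,57.75) → (104.07,57.75) → (104.07,37.69) → (76.89,37.69) → (76.89,57.75) (closed)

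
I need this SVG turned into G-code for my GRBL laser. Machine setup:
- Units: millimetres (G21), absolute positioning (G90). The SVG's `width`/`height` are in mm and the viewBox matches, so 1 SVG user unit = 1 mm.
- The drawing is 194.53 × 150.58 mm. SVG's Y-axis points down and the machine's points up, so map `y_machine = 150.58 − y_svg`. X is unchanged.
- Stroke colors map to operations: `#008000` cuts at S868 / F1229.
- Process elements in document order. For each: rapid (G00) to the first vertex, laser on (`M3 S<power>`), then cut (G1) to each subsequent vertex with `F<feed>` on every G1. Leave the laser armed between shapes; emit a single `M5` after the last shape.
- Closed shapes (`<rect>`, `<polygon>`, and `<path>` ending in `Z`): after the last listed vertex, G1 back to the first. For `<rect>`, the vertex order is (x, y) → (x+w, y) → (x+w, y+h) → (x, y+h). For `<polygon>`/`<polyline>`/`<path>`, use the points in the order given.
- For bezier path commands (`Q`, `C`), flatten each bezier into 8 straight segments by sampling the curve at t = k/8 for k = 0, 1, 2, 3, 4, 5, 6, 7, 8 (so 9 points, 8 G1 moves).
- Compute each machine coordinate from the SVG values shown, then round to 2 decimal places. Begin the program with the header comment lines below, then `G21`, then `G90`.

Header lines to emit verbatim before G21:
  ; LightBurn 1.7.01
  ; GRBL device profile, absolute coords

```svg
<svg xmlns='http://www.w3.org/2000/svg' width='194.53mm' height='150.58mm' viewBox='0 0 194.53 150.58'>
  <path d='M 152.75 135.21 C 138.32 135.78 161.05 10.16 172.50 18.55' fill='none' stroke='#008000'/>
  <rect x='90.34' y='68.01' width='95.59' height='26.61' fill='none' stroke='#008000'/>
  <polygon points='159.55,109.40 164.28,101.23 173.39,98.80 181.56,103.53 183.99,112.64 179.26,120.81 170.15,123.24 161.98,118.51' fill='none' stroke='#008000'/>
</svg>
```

; LightBurn 1.7.01
; GRBL device profile, absolute coords
G21
G90
G00 X152.75 Y15.37
M3 S868
G1 X148.99 Y20.56 F1229
G1 X148.14 Y34.54 F1229
G1 X149.64 Y54.24 F1229
G1 X152.92 Y76.63 F1229
G1 X157.41 Y98.65 F1229
G1 X162.55 Y117.26 F1229
G1 X167.77 Y129.40 F1229
G1 X172.50 Y132.03 F1229
G00 X90.34 Y82.57
M3 S868
G1 X185.93 Y82.57 F1229
G1 X185.93 Y55.96 F1229
G1 X90.34 Y55.96 F1229
G1 X90.34 Y82.57 F1229
G00 X159.55 Y41.18
M3 S868
G1 X164.28 Y49.35 F1229
G1 X173.39 Y51.78 F1229
G1 X181.56 Y47.05 F1229
G1 X183.99 Y37.94 F1229
G1 X179.26 Y29.77 F1229
G1 X170.15 Y27.34 F1229
G1 X161.98 Y32.07 F1229
G1 X159.55 Y41.18 F1229
M5

viewBox `0 0 194.53 150.58` with mm width/height → 1 unit = 1 mm. Flip: y_m = 150.58 − y_svg.

**Shape 1** — `<path>` cubic bezier, stroke `#008000` → cut (S868, F1229). Control points (SVG): P0=(152.75,135.21), P1=(138.32,135.78), P2=(161.05,10.16), P3=(172.50,18.55); sampled at t=k/8. Machine vertices: (152.75,15.37) → (148.99,20.56) → (148.14,34.54) → (149.64,54.24) → (152.92,76.63) → (157.41,98.65) → (162.55,117.26) → (167.77,129.40) → (172.50,132.03). Open path.

**Shape 2** — `<rect>` rectangle, stroke `#008000` → cut (S868, F1229). Machine vertices: (90.34,82.57) → (185.93,82.57) → (185.93,55.96) → (90.34,55.96) → (90.34,82.57). Closed: final G1 returns to the first vertex.

**Shape 3** — `<polygon>` regular polygon, stroke `#008000` → cut (S868, F1229). Machine vertices: (159.55,41.18) → (164.28,49.35) → (173.39,51.78) → (181.56,47.05) → (183.99,37.94) → (179.26,29.77) → (170.15,27.34) → (161.98,32.07) → (159.55,41.18). Closed: final G1 returns to the first vertex.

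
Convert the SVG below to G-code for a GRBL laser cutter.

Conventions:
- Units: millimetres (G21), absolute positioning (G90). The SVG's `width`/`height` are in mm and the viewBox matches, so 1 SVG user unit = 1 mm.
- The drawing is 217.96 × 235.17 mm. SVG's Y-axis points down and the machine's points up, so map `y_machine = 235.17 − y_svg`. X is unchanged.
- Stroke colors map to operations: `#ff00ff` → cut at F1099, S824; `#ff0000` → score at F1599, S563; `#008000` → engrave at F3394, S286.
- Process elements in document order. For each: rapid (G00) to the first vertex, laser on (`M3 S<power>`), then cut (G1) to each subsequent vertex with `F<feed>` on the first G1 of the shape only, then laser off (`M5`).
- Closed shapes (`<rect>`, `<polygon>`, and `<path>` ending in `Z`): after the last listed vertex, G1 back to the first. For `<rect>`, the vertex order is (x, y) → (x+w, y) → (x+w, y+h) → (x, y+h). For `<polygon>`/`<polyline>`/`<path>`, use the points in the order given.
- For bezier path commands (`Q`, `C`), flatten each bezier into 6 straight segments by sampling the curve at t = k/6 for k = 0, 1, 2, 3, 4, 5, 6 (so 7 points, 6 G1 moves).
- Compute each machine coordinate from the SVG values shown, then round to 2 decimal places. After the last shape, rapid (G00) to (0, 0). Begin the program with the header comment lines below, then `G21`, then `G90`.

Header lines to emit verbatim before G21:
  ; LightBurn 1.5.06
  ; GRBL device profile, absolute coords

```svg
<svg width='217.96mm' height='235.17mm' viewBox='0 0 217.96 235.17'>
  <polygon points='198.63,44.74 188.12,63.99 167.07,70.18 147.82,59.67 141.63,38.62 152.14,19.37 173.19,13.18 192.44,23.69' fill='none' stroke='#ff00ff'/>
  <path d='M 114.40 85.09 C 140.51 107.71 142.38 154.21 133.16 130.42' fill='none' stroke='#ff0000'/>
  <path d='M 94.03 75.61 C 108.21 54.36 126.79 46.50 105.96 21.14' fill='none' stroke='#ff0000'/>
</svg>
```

Since the viewBox matches the mm dimensions, user units are millimetres directly. The only transform is the Y-flip y_m = 235.17 − y_svg.

Shape 1 is a regular polygon drawn with `<polygon>`. Its stroke #ff00ff means cut at S824, F1099. After flipping Y the toolpath is (198.63,190.43) → (188.12,171.18) → (167.07,164.99) → (147.82,175.50) → (141.63,196.55) → (152.14,215.80) → (173.19,221.99) → (192.44,211.48) → (198.63,190.43), returning to the start.

Shape 2 is a cubic bezier drawn with `<path>`. Its stroke #ff0000 means score at S563, F1599. After flipping Y the toolpath is (114.40,150.08) → (125.50,137.22) → (132.92,122.99) → (137.03,110.01) → (138.20,100.90) → (136.78,98.28) → (133.16,104.75).

Shape 3 is a cubic bezier drawn with `<path>`. Its stroke #ff0000 means score at S563, F1599. After flipping Y the toolpath is (94.03,159.56) → (101.28,169.21) → (108.05,177.49) → (113.12,185.25) → (115.28,193.36) → (113.29,202.67) → (105.96,214.03).

; LightBurn 1.5.06
; GRBL device profile, absolute coords
G21
G90
G00 X198.63 Y190.43
M3 S824
G1 X188.12 Y171.18 F1099
G1 X167.07 Y164.99
G1 X147.82 Y175.50
G1 X141.63 Y196.55
G1 X152.14 Y215.80
G1 X173.19 Y221.99
G1 X192.44 Y211.48
G1 X198.63 Y190.43
M5
G00 X114.40 Y150.08
M3 S563
G1 X125.50 Y137.22 F1599
G1 X132.92 Y122.99
G1 X137.03 Y110.01
G1 X138.20 Y100.90
G1 X136.78 Y98.28
G1 X133.16 Y104.75
M5
G00 X94.03 Y159.56
M3 S563
G1 X101.28 Y169.21 F1599
G1 X108.05 Y177.49
G1 X113.12 Y185.25
G1 X115.28 Y193.36
G1 X113.29 Y202.67
G1 X105.96 Y214.03
M5
G00 X0.00 Y0.00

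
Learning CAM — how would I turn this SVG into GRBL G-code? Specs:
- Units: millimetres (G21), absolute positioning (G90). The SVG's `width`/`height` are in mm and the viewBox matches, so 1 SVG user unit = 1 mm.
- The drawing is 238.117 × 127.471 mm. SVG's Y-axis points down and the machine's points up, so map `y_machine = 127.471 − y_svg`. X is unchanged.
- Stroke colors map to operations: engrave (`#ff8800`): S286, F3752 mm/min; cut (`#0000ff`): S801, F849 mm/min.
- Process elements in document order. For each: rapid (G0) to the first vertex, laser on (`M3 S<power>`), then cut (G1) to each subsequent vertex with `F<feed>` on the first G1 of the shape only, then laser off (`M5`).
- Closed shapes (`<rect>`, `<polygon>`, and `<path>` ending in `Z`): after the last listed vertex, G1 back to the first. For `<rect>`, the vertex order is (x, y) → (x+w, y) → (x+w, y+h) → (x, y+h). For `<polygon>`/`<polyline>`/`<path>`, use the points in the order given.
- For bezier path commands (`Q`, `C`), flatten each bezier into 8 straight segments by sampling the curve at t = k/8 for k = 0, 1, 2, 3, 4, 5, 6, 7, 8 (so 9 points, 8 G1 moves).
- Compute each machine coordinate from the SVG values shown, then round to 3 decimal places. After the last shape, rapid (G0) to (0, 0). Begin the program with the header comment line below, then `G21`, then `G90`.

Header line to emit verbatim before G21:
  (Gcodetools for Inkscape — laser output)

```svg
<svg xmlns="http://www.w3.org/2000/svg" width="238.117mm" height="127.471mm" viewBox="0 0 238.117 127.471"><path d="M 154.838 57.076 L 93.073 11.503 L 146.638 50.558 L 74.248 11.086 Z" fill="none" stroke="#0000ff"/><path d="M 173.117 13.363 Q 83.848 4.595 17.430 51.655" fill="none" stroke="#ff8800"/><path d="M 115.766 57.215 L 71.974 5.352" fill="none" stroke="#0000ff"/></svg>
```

viewBox `0 0 238.117 127.471` with mm width/height → 1 unit = 1 mm. Flip: y_m = 127.471 − y_svg.

**Shape 1** — `<path>` closed polygon, stroke `#0000ff` → cut (S801, F849). Machine vertices: (154.838,70.395) → (93.073,115.968) → (146.638,76.913) → (74.248,116.385) → (154.838,70.395). Closed: final G1 returns to the first vertex.

**Shape 2** — `<path>` quadratic bezier, stroke `#ff8800` → engrave (S286, F3752). Control points (SVG): P0=(173.117,13.363), P1=(83.848,4.595), P2=(17.430,51.655); sampled at t=k/8. Machine vertices: (173.117,114.108) → (151.157,115.428) → (129.911,115.003) → (109.379,112.833) → (89.561,108.919) → (70.457,103.260) → (52.067,95.857) → (34.392,86.709) → (17.430,75.816). Open path.

**Shape 3** — `<path>` line segment, stroke `#0000ff` → cut (S801, F849). Machine vertices: (115.766,70.256) → (71.974,122.119). Open path.

(Gcodetools for Inkscape — laser output)
G21
G90
G0 X154.838 Y70.395
M3 S801
G1 X93.073 Y115.968 F849
G1 X146.638 Y76.913
G1 X74.248 Y116.385
G1 X154.838 Y70.395
M5
G0 X173.117 Y114.108
M3 S286
G1 X151.157 Y115.428 F3752
G1 X129.911 Y115.003
G1 X109.379 Y112.833
G1 X89.561 Y108.919
G1 X70.457 Y103.260
G1 X52.067 Y95.857
G1 X34.392 Y86.709
G1 X17.430 Y75.816
M5
G0 X115.766 Y70.256
M3 S801
G1 X71.974 Y122.119 F849
M5
G0 X0.000 Y0.000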